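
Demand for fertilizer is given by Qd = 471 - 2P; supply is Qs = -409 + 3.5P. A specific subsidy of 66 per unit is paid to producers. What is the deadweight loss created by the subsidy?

Deadweight loss = 2772

Pre-subsidy: 471 - 2P = -409 + 3.5P gives P* = 160, Q* = 151.
With the subsidy, sellers receive Ps = Pb + 66 for each unit, where Pb is the price buyers pay.
Supply in terms of Pb becomes Qs = -409 + 3.5(Pb + 66) = -178 + 3.5Pb. Setting this equal to demand: 471 - 2Pb = -178 + 3.5Pb, so Pb = 118.
Sellers receive Ps = 118 + 66 = 184; Q' = 471 − 2·118 = 235.
The subsidy expands output by 235 − 151 = 84 past the efficient level; on those units the gap between marginal cost and willingness to pay runs from 0 up to 66.
DWL = ½ × 66 × 84 = 2772.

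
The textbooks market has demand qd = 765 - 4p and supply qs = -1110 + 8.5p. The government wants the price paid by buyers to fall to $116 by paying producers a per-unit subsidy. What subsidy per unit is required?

At a buyer price of 116, quantity demanded is 765 − 4·116 = 301.
Sellers supply 301 only when they receive ps with -1110 + 8.5·ps = 301, i.e. ps = 166.
s = ps − pb = 166 − 116 = 50.

Required subsidy s = $50 per unit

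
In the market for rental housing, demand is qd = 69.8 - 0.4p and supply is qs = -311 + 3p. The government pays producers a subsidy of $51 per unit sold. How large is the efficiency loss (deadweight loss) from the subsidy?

Pre-subsidy: 69.8 - 0.4p = -311 + 3p gives p* = 112, q* = 25.
With the subsidy, sellers receive ps = pb + 51 for each unit, where pb is the price buyers pay.
Supply in terms of pb becomes qs = -311 + 3(pb + 51) = -158 + 3pb. Setting this equal to demand: 69.8 - 0.4pb = -158 + 3pb, so pb = 67.
Sellers receive ps = 67 + 51 = 118; q' = 69.8 − 0.4·67 = 43.
The subsidy expands output by 43 − 25 = 18 past the efficient level; on those units the gap between marginal cost and willingness to pay runs from 0 up to 51.
DWL = ½ × 51 × 18 = 459.

Deadweight loss = $459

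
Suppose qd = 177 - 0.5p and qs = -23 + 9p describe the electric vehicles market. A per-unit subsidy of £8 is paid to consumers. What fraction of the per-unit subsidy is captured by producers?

Producer share = 1/19

Pre-subsidy: 177 - 0.5p = -23 + 9p gives p* = 400/19, q* = 3163/19.
With the rebate, buyers effectively pay pb = ps − 8, where ps is the price sellers receive.
Demand in terms of ps becomes qd = 177 − 0.5(ps − 8) = 181 - 0.5ps. Setting this equal to supply: 181 - 0.5ps = -23 + 9ps, so ps = 408/19.
Buyers pay pb = 408/19 − 8 = 256/19; q' = -23 + 9·(408/19) = 3235/19.
Buyers' price falls by p* − pb = 400/19 − 256/19 = 144/19; sellers' price rises by ps − p* = 408/19 − 400/19 = 8/19.
So producers capture (8/19)/8 = 1/19 of each unit of subsidy.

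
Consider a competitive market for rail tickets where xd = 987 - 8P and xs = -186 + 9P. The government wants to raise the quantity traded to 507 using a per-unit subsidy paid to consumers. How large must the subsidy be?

At x = 507, invert demand for the buyer price: Pb = (987 − 507)/8 = 60; invert supply for the seller price: Ps = (507 − (-186))/9 = 77.
The subsidy must fill the gap: s = Ps − Pb = 77 − 60 = 17.

Required subsidy s = 17 per unit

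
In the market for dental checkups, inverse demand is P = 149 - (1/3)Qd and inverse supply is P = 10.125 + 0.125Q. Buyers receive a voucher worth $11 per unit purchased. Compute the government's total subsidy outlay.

Government cost = $3597

Pre-subsidy: 149 - (1/3)Q = 10.125 + 0.125Q gives Q* = 303 and P* = 48.
With the rebate, buyers effectively pay Pb = Ps − 11, where Ps is the price sellers receive.
On the curves, Pb = 149 - (1/3)Q and Ps = 10.125 + 0.125Q; the wedge Ps − Pb = 11 gives 10.125 + 0.125Q − (149 - (1/3)Q) = 11, so Q' = 327.
Then Pb = 149 − (1/3)·327 = 40 and Ps = 10.125 + 0.125·327 = 51.
Government outlay = subsidy × quantity = 11 × 327 = 3597.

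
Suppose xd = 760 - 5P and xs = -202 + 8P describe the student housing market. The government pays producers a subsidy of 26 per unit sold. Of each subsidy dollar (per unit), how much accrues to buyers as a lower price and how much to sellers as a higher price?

Buyers gain 16 per unit; sellers gain 10 per unit

Pre-subsidy: 760 - 5P = -202 + 8P gives P* = 74, x* = 390.
With the subsidy, sellers receive Ps = Pb + 26 for each unit, where Pb is the price buyers pay.
Supply in terms of Pb becomes xs = -202 + 8(Pb + 26) = 6 + 8Pb. Setting this equal to demand: 760 - 5Pb = 6 + 8Pb, so Pb = 58.
Sellers receive Ps = 58 + 26 = 84; x' = 760 − 5·58 = 470.
Buyers' price falls by P* − Pb = 74 − 58 = 16; sellers' price rises by Ps − P* = 84 − 74 = 10.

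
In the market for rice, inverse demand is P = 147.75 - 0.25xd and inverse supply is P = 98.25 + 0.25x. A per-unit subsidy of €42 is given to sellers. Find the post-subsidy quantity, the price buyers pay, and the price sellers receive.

Pre-subsidy: 147.75 - 0.25x = 98.25 + 0.25x gives x* = 99 and P* = 123.
With the subsidy, sellers receive Ps = Pb + 42 for each unit, where Pb is the price buyers pay.
On the curves, Pb = 147.75 - 0.25x and Ps = 98.25 + 0.25x; the wedge Ps − Pb = 42 gives 98.25 + 0.25x − (147.75 - 0.25x) = 42, so x' = 183.
Then Pb = 147.75 − 0.25·183 = 102 and Ps = 98.25 + 0.25·183 = 144.

x' = 183; buyers pay €102; sellers receive €144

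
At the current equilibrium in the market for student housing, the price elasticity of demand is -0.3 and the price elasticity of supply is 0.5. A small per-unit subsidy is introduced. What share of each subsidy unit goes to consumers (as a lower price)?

For a small subsidy around the equilibrium, the benefit split depends on the relative slopes, which at a point are proportional to the elasticities.
Buyer share = εs/(εs + |εd|) = 0.5/(0.5 + 0.3) = 0.625; seller share = |εd|/(εs + |εd|) = 0.375.

Consumer share = 0.625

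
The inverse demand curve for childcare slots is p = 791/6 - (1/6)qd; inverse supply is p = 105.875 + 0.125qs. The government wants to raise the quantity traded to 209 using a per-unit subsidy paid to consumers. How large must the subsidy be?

At q = 209, from the demand curve buyers pay pb = 791/6 − (1/6)·209 = 97; from the supply curve sellers need ps = 105.875 + 0.125·209 = 132.
The subsidy must fill the gap: s = ps − pb = 132 − 97 = 35.

Required subsidy s = 35 per unit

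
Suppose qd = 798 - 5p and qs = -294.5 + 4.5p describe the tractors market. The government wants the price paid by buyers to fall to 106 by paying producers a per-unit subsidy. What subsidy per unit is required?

At a buyer price of 106, quantity demanded is 798 − 5·106 = 268.
Sellers supply 268 only when they receive ps with -294.5 + 4.5·ps = 268, i.e. ps = 125.
s = ps − pb = 125 − 106 = 19.

Required subsidy s = 19 per unit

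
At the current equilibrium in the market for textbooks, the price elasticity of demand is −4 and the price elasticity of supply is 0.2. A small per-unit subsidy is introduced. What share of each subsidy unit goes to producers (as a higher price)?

For a small subsidy around the equilibrium, the benefit split depends on the relative slopes, which at a point are proportional to the elasticities.
Buyer share = εs/(εs + |εd|) = 0.2/(0.2 + 4) = 1/21; seller share = |εd|/(εs + |εd|) = 20/21.
So producers capture 20/21 of the subsidy.

Producer share = 20/21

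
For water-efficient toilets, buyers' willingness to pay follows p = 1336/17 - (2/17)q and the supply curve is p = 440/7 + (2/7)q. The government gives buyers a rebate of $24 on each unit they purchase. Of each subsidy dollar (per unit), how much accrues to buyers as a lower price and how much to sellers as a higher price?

Buyers gain $7 per unit; sellers gain $17 per unit

Pre-subsidy: 1336/17 - (2/17)q = 440/7 + (2/7)q gives q* = 39 and p* = 74.
With the rebate, buyers effectively pay pb = ps − 24, where ps is the price sellers receive.
On the curves, pb = 1336/17 - (2/17)q and ps = 440/7 + (2/7)q; the wedge ps − pb = 24 gives 440/7 + (2/7)q − (1336/17 - (2/17)q) = 24, so q' = 98.5.
Then pb = 1336/17 − (2/17)·98.5 = 67 and ps = 440/7 + (2/7)·98.5 = 91.
Buyers' price falls by p* − pb = 74 − 67 = 7; sellers' price rises by ps − p* = 91 − 74 = 17.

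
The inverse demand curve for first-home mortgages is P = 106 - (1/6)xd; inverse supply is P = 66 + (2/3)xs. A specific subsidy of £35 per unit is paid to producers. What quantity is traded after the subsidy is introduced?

Pre-subsidy: 106 - (1/6)x = 66 + (2/3)x gives x* = 48 and P* = 98.
With the subsidy, sellers receive Ps = Pb + 35 for each unit, where Pb is the price buyers pay.
On the curves, Pb = 106 - (1/6)x and Ps = 66 + (2/3)x; the wedge Ps − Pb = 35 gives 66 + (2/3)x − (106 - (1/6)x) = 35, so x' = 90.
Then Pb = 106 − (1/6)·90 = 91 and Ps = 66 + (2/3)·90 = 126.

x' = 90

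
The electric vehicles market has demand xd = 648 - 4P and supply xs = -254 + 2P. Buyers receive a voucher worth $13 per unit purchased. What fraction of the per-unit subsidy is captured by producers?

Pre-subsidy: 648 - 4P = -254 + 2P gives P* = 451/3, x* = 140/3.
With the rebate, buyers effectively pay Pb = Ps − 13, where Ps is the price sellers receive.
Demand in terms of Ps becomes xd = 648 − 4(Ps − 13) = 700 - 4Ps. Setting this equal to supply: 700 - 4Ps = -254 + 2Ps, so Ps = 159.
Buyers pay Pb = 159 − 13 = 146; x' = -254 + 2·159 = 64.
Buyers' price falls by P* − Pb = 451/3 − 146 = 13/3; sellers' price rises by Ps − P* = 159 − 451/3 = 26/3.
So producers capture (26/3)/13 = 2/3 of each unit of subsidy.

Producer share = 2/3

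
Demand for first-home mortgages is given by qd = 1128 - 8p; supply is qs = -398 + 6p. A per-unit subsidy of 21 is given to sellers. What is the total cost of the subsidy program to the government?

Pre-subsidy: 1128 - 8p = -398 + 6p gives p* = 109, q* = 256.
With the subsidy, sellers receive ps = pb + 21 for each unit, where pb is the price buyers pay.
Supply in terms of pb becomes qs = -398 + 6(pb + 21) = -272 + 6pb. Setting this equal to demand: 1128 - 8pb = -272 + 6pb, so pb = 100.
Sellers receive ps = 100 + 21 = 121; q' = 1128 − 8·100 = 328.
Government outlay = subsidy × quantity = 21 × 328 = 6888.

Government cost = 6888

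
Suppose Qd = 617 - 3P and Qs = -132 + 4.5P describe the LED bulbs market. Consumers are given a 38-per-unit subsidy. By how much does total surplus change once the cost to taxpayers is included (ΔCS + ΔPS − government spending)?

Net change in total surplus = -1299.6

Pre-subsidy: 617 - 3P = -132 + 4.5P gives P* = 1498/15, Q* = 317.4.
With the rebate, buyers effectively pay Pb = Ps − 38, where Ps is the price sellers receive.
Demand in terms of Ps becomes Qd = 617 − 3(Ps − 38) = 731 - 3Ps. Setting this equal to supply: 731 - 3Ps = -132 + 4.5Ps, so Ps = 1726/15.
Buyers pay Pb = 1726/15 − 38 = 1156/15; Q' = -132 + 4.5·(1726/15) = 385.8.
ΔCS = ½(317.4 + 385.8)(1498/15 − 1156/15) = 8016.48; ΔPS = ½(317.4 + 385.8)(1726/15 − 1498/15) = 5344.32.
Government spending = 38 × 385.8 = 14660.4.
Net change = 8016.48 + 5344.32 − 14660.4 = -1299.6. The loss equals the DWL triangle ½·38·68.4.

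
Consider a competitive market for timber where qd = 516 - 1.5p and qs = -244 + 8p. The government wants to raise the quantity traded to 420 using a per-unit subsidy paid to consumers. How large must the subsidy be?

At q = 420, invert demand for the buyer price: pb = (516 − 420)/1.5 = 64; invert supply for the seller price: ps = (420 − (-244))/8 = 83.
The subsidy must fill the gap: s = ps − pb = 83 − 64 = 19.

Required subsidy s = 19 per unit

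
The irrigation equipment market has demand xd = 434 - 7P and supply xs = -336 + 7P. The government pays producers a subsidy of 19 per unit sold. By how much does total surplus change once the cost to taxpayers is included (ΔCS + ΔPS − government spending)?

Pre-subsidy: 434 - 7P = -336 + 7P gives P* = 55, x* = 49.
With the subsidy, sellers receive Ps = Pb + 19 for each unit, where Pb is the price buyers pay.
Supply in terms of Pb becomes xs = -336 + 7(Pb + 19) = -203 + 7Pb. Setting this equal to demand: 434 - 7Pb = -203 + 7Pb, so Pb = 45.5.
Sellers receive Ps = 45.5 + 19 = 64.5; x' = 434 − 7·45.5 = 115.5.
ΔCS = ½(49 + 115.5)(55 − 45.5) = 781.375; ΔPS = ½(49 + 115.5)(64.5 − 55) = 781.375.
Government spending = 19 × 115.5 = 2194.5.
Net change = 781.375 + 781.375 − 2194.5 = -631.75. The loss equals the DWL triangle ½·19·66.5.

Net change in total surplus = -631.75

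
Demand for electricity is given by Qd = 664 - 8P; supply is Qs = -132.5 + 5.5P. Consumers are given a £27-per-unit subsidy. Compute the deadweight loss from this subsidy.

Deadweight loss = £1188

Pre-subsidy: 664 - 8P = -132.5 + 5.5P gives P* = 59, Q* = 192.
With the rebate, buyers effectively pay Pb = Ps − 27, where Ps is the price sellers receive.
Demand in terms of Ps becomes Qd = 664 − 8(Ps − 27) = 880 - 8Ps. Setting this equal to supply: 880 - 8Ps = -132.5 + 5.5Ps, so Ps = 75.
Buyers pay Pb = 75 − 27 = 48; Q' = -132.5 + 5.5·75 = 280.
The subsidy expands output by 280 − 192 = 88 past the efficient level; on those units the gap between marginal cost and willingness to pay runs from 0 up to 27.
DWL = ½ × 27 × 88 = 1188.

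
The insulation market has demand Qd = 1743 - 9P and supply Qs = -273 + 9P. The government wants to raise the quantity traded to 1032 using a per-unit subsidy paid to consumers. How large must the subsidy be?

Required subsidy s = 66 per unit

At Q = 1032, invert demand for the buyer price: Pb = (1743 − 1032)/9 = 79; invert supply for the seller price: Ps = (1032 − (-273))/9 = 145.
The subsidy must fill the gap: s = Ps − Pb = 145 − 79 = 66.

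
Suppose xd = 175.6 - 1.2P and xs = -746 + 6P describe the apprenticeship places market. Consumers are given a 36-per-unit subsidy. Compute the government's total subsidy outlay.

Pre-subsidy: 175.6 - 1.2P = -746 + 6P gives P* = 128, x* = 22.
With the rebate, buyers effectively pay Pb = Ps − 36, where Ps is the price sellers receive.
Demand in terms of Ps becomes xd = 175.6 − 1.2(Ps − 36) = 218.8 - 1.2Ps. Setting this equal to supply: 218.8 - 1.2Ps = -746 + 6Ps, so Ps = 134.
Buyers pay Pb = 134 − 36 = 98; x' = -746 + 6·134 = 58.
Government outlay = subsidy × quantity = 36 × 58 = 2088.

Government cost = 2088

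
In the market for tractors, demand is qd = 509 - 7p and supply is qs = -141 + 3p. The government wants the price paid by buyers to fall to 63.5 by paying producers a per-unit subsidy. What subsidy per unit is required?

Required subsidy s = 5 per unit

At a buyer price of 63.5, quantity demanded is 509 − 7·63.5 = 64.5.
Sellers supply 64.5 only when they receive ps with -141 + 3·ps = 64.5, i.e. ps = 68.5.
s = ps − pb = 68.5 − 63.5 = 5.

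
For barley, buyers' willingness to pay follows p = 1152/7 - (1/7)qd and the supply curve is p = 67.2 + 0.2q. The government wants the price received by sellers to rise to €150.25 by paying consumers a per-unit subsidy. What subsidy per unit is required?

Required subsidy s = €45 per unit

At a seller price of 150.25, quantity supplied is -336 + 5·150.25 = 415.25.
Buyers absorb 415.25 only when they pay pb = 1152/7 − (1/7)·415.25 = 105.25.
s = ps − pb = 150.25 − 105.25 = 45.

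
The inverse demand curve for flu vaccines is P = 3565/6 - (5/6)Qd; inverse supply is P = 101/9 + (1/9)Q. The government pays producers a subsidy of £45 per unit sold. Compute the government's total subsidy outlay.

Government cost = 508635/17

Pre-subsidy: 3565/6 - (5/6)Q = 101/9 + (1/9)Q gives Q* = 10493/17 and P* = 4070/51.
With the subsidy, sellers receive Ps = Pb + 45 for each unit, where Pb is the price buyers pay.
On the curves, Pb = 3565/6 - (5/6)Q and Ps = 101/9 + (1/9)Q; the wedge Ps − Pb = 45 gives 101/9 + (1/9)Q − (3565/6 - (5/6)Q) = 45, so Q' = 11303/17.
Then Pb = 3565/6 − (5/6)·(11303/17) = 2045/51 and Ps = 101/9 + (1/9)·(11303/17) = 4340/51.
Government outlay = subsidy × quantity = 45 × 11303/17 = 508635/17.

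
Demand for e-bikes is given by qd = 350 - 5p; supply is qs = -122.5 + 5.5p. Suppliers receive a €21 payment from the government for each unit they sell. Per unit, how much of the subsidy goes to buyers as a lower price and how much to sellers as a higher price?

Buyers gain €11 per unit; sellers gain €10 per unit

Pre-subsidy: 350 - 5p = -122.5 + 5.5p gives p* = 45, q* = 125.
With the subsidy, sellers receive ps = pb + 21 for each unit, where pb is the price buyers pay.
Supply in terms of pb becomes qs = -122.5 + 5.5(pb + 21) = -7 + 5.5pb. Setting this equal to demand: 350 - 5pb = -7 + 5.5pb, so pb = 34.
Sellers receive ps = 34 + 21 = 55; q' = 350 − 5·34 = 180.
Buyers' price falls by p* − pb = 45 − 34 = 11; sellers' price rises by ps − p* = 55 − 45 = 10.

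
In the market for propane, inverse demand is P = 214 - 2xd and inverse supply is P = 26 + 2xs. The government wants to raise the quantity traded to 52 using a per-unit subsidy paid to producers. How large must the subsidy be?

Required subsidy s = 20 per unit

At x = 52, from the demand curve buyers pay Pb = 214 − 2·52 = 110; from the supply curve sellers need Ps = 26 + 2·52 = 130.
The subsidy must fill the gap: s = Ps − Pb = 130 − 110 = 20.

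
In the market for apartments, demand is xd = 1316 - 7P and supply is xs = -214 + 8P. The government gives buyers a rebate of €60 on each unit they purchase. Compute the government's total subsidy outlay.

Pre-subsidy: 1316 - 7P = -214 + 8P gives P* = 102, x* = 602.
With the rebate, buyers effectively pay Pb = Ps − 60, where Ps is the price sellers receive.
Demand in terms of Ps becomes xd = 1316 − 7(Ps − 60) = 1736 - 7Ps. Setting this equal to supply: 1736 - 7Ps = -214 + 8Ps, so Ps = 130.
Buyers pay Pb = 130 − 60 = 70; x' = -214 + 8·130 = 826.
Government outlay = subsidy × quantity = 60 × 826 = 49560.

Government cost = €49560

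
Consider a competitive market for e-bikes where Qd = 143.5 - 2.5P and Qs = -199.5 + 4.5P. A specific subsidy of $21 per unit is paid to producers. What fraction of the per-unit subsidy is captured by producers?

Producer share = 5/14

Pre-subsidy: 143.5 - 2.5P = -199.5 + 4.5P gives P* = 49, Q* = 21.
With the subsidy, sellers receive Ps = Pb + 21 for each unit, where Pb is the price buyers pay.
Supply in terms of Pb becomes Qs = -199.5 + 4.5(Pb + 21) = -105 + 4.5Pb. Setting this equal to demand: 143.5 - 2.5Pb = -105 + 4.5Pb, so Pb = 35.5.
Sellers receive Ps = 35.5 + 21 = 56.5; Q' = 143.5 − 2.5·35.5 = 54.75.
Buyers' price falls by P* − Pb = 49 − 35.5 = 13.5; sellers' price rises by Ps − P* = 56.5 − 49 = 7.5.
So producers capture 7.5/21 = 5/14 of each unit of subsidy.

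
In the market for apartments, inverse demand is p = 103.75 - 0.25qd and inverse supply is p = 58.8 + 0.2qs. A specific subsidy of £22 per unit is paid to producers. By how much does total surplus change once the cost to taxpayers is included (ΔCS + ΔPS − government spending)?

Pre-subsidy: 103.75 - 0.25q = 58.8 + 0.2q gives q* = 899/9 and p* = 709/9.
With the subsidy, sellers receive ps = pb + 22 for each unit, where pb is the price buyers pay.
On the curves, pb = 103.75 - 0.25q and ps = 58.8 + 0.2q; the wedge ps − pb = 22 gives 58.8 + 0.2q − (103.75 - 0.25q) = 22, so q' = 1339/9.
Then pb = 103.75 − 0.25·(1339/9) = 599/9 and ps = 58.8 + 0.2·(1339/9) = 797/9.
ΔCS = ½(899/9 + 1339/9)(709/9 − 599/9) = 41030/27; ΔPS = ½(899/9 + 1339/9)(797/9 − 709/9) = 32824/27.
Government spending = 22 × 1339/9 = 29458/9.
Net change = 41030/27 + 32824/27 − 29458/9 = -4840/9. The loss equals the DWL triangle ½·22·440/9.

Net change in total surplus = -4840/9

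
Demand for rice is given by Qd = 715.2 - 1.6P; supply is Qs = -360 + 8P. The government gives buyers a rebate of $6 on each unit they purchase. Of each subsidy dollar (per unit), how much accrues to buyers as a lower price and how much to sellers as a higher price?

Buyers gain $5 per unit; sellers gain $1 per unit

Pre-subsidy: 715.2 - 1.6P = -360 + 8P gives P* = 112, Q* = 536.
With the rebate, buyers effectively pay Pb = Ps − 6, where Ps is the price sellers receive.
Demand in terms of Ps becomes Qd = 715.2 − 1.6(Ps − 6) = 724.8 - 1.6Ps. Setting this equal to supply: 724.8 - 1.6Ps = -360 + 8Ps, so Ps = 113.
Buyers pay Pb = 113 − 6 = 107; Q' = -360 + 8·113 = 544.
Buyers' price falls by P* − Pb = 112 − 107 = 5; sellers' price rises by Ps − P* = 113 − 112 = 1.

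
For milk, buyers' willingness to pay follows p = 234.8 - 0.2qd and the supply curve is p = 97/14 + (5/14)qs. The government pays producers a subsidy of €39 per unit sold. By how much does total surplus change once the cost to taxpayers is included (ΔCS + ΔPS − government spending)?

Net change in total surplus = -€1365

Pre-subsidy: 234.8 - 0.2q = 97/14 + (5/14)q gives q* = 409 and p* = 153.
With the subsidy, sellers receive ps = pb + 39 for each unit, where pb is the price buyers pay.
On the curves, pb = 234.8 - 0.2q and ps = 97/14 + (5/14)q; the wedge ps − pb = 39 gives 97/14 + (5/14)q − (234.8 - 0.2q) = 39, so q' = 479.
Then pb = 234.8 − 0.2·479 = 139 and ps = 97/14 + (5/14)·479 = 178.
ΔCS = ½(409 + 479)(153 − 139) = 6216; ΔPS = ½(409 + 479)(178 − 153) = 11100.
Government spending = 39 × 479 = 18681.
Net change = 6216 + 11100 − 18681 = -1365. The loss equals the DWL triangle ½·39·70.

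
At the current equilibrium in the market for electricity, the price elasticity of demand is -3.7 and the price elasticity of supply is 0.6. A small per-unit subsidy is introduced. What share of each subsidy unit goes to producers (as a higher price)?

For a small subsidy around the equilibrium, the benefit split depends on the relative slopes, which at a point are proportional to the elasticities.
Buyer share = εs/(εs + |εd|) = 0.6/(0.6 + 3.7) = 6/43; seller share = |εd|/(εs + |εd|) = 37/43.
So producers capture 37/43 of the subsidy.

Producer share = 37/43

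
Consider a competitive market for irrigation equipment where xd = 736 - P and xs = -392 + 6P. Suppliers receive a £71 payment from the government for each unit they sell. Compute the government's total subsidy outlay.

Government cost = 315950/7

Pre-subsidy: 736 - P = -392 + 6P gives P* = 1128/7, x* = 4024/7.
With the subsidy, sellers receive Ps = Pb + 71 for each unit, where Pb is the price buyers pay.
Supply in terms of Pb becomes xs = -392 + 6(Pb + 71) = 34 + 6Pb. Setting this equal to demand: 736 - Pb = 34 + 6Pb, so Pb = 702/7.
Sellers receive Ps = 702/7 + 71 = 1199/7; x' = 736 − 1·(702/7) = 4450/7.
Government outlay = subsidy × quantity = 71 × 4450/7 = 315950/7.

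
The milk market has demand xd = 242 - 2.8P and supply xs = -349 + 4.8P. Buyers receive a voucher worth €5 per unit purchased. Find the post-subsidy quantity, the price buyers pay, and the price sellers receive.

x' = 629/19; buyers pay 2835/38; sellers receive 3025/38

Pre-subsidy: 242 - 2.8P = -349 + 4.8P gives P* = 2955/38, x* = 461/19.
With the rebate, buyers effectively pay Pb = Ps − 5, where Ps is the price sellers receive.
Demand in terms of Ps becomes xd = 242 − 2.8(Ps − 5) = 256 - 2.8Ps. Setting this equal to supply: 256 - 2.8Ps = -349 + 4.8Ps, so Ps = 3025/38.
Buyers pay Pb = 3025/38 − 5 = 2835/38; x' = -349 + 4.8·(3025/38) = 629/19.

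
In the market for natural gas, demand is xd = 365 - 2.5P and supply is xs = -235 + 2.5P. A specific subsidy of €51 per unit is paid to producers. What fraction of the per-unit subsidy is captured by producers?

Producer share = 0.5

Pre-subsidy: 365 - 2.5P = -235 + 2.5P gives P* = 120, x* = 65.
With the subsidy, sellers receive Ps = Pb + 51 for each unit, where Pb is the price buyers pay.
Supply in terms of Pb becomes xs = -235 + 2.5(Pb + 51) = -107.5 + 2.5Pb. Setting this equal to demand: 365 - 2.5Pb = -107.5 + 2.5Pb, so Pb = 94.5.
Sellers receive Ps = 94.5 + 51 = 145.5; x' = 365 − 2.5·94.5 = 128.75.
Buyers' price falls by P* − Pb = 120 − 94.5 = 25.5; sellers' price rises by Ps − P* = 145.5 − 120 = 25.5.
So producers capture 25.5/51 = 0.5 of each unit of subsidy.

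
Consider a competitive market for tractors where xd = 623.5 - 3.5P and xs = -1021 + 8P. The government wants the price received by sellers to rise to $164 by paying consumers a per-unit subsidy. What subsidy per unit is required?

Required subsidy s = $69 per unit

At a seller price of 164, quantity supplied is -1021 + 8·164 = 291.
Buyers absorb 291 only when they pay Pb with 623.5 − 3.5·Pb = 291, i.e. Pb = 95.
s = Ps − Pb = 164 − 95 = 69.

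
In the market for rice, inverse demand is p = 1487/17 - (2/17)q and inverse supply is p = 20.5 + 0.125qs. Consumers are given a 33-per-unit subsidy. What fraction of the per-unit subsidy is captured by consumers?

Consumer share = 16/33

Pre-subsidy: 1487/17 - (2/17)q = 20.5 + 0.125q gives q* = 276 and p* = 55.
With the rebate, buyers effectively pay pb = ps − 33, where ps is the price sellers receive.
On the curves, pb = 1487/17 - (2/17)q and ps = 20.5 + 0.125q; the wedge ps − pb = 33 gives 20.5 + 0.125q − (1487/17 - (2/17)q) = 33, so q' = 412.
Then pb = 1487/17 − (2/17)·412 = 39 and ps = 20.5 + 0.125·412 = 72.
Buyers' price falls by p* − pb = 55 − 39 = 16; sellers' price rises by ps − p* = 72 − 55 = 17.
So consumers capture 16/33 = 16/33 of each unit of subsidy.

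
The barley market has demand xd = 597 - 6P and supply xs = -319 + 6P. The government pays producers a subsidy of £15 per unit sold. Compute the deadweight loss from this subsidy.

Pre-subsidy: 597 - 6P = -319 + 6P gives P* = 229/3, x* = 139.
With the subsidy, sellers receive Ps = Pb + 15 for each unit, where Pb is the price buyers pay.
Supply in terms of Pb becomes xs = -319 + 6(Pb + 15) = -229 + 6Pb. Setting this equal to demand: 597 - 6Pb = -229 + 6Pb, so Pb = 413/6.
Sellers receive Ps = 413/6 + 15 = 503/6; x' = 597 − 6·(413/6) = 184.
The subsidy expands output by 184 − 139 = 45 past the efficient level; on those units the gap between marginal cost and willingness to pay runs from 0 up to 15.
DWL = ½ × 15 × 45 = 337.5.

Deadweight loss = £337.5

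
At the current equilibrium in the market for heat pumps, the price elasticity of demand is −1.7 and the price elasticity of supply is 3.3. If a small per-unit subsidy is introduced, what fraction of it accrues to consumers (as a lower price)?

Consumer share = 0.66

For a small subsidy around the equilibrium, the benefit split depends on the relative slopes, which at a point are proportional to the elasticities.
Buyer share = εs/(εs + |εd|) = 3.3/(3.3 + 1.7) = 0.66; seller share = |εd|/(εs + |εd|) = 0.34.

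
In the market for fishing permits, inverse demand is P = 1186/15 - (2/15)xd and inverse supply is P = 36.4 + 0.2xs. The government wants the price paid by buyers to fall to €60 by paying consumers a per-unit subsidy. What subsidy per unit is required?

Required subsidy s = €5 per unit

At a buyer price of 60, quantity demanded is 593 − 7.5·60 = 143.
Sellers supply 143 only when they receive Ps = 36.4 + 0.2·143 = 65.
s = Ps − Pb = 65 − 60 = 5.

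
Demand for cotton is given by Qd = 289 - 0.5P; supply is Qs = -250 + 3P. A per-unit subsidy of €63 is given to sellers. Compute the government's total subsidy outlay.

Government cost = €15057

Pre-subsidy: 289 - 0.5P = -250 + 3P gives P* = 154, Q* = 212.
With the subsidy, sellers receive Ps = Pb + 63 for each unit, where Pb is the price buyers pay.
Supply in terms of Pb becomes Qs = -250 + 3(Pb + 63) = -61 + 3Pb. Setting this equal to demand: 289 - 0.5Pb = -61 + 3Pb, so Pb = 100.
Sellers receive Ps = 100 + 63 = 163; Q' = 289 − 0.5·100 = 239.
Government outlay = subsidy × quantity = 63 × 239 = 15057.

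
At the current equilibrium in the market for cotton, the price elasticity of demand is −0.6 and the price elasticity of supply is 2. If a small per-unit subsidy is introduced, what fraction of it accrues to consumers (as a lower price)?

For a small subsidy around the equilibrium, the benefit split depends on the relative slopes, which at a point are proportional to the elasticities.
Buyer share = εs/(εs + |εd|) = 2/(2 + 0.6) = 10/13; seller share = |εd|/(εs + |εd|) = 3/13.

Consumer share = 10/13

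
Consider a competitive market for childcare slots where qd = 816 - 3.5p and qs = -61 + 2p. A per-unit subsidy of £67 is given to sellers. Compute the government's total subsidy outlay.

Pre-subsidy: 816 - 3.5p = -61 + 2p gives p* = 1754/11, q* = 2837/11.
With the subsidy, sellers receive ps = pb + 67 for each unit, where pb is the price buyers pay.
Supply in terms of pb becomes qs = -61 + 2(pb + 67) = 73 + 2pb. Setting this equal to demand: 816 - 3.5pb = 73 + 2pb, so pb = 1486/11.
Sellers receive ps = 1486/11 + 67 = 2223/11; q' = 816 − 3.5·(1486/11) = 3775/11.
Government outlay = subsidy × quantity = 67 × 3775/11 = 252925/11.

Government cost = 252925/11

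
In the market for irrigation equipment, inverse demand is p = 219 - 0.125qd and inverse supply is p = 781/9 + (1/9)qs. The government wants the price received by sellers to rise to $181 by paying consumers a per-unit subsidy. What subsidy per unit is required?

At a seller price of 181, quantity supplied is -781 + 9·181 = 848.
Buyers absorb 848 only when they pay pb = 219 − 0.125·848 = 113.
s = ps − pb = 181 − 113 = 68.

Required subsidy s = $68 per unit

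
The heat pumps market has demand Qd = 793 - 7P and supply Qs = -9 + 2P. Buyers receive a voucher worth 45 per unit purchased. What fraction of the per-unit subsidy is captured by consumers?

Pre-subsidy: 793 - 7P = -9 + 2P gives P* = 802/9, Q* = 1523/9.
With the rebate, buyers effectively pay Pb = Ps − 45, where Ps is the price sellers receive.
Demand in terms of Ps becomes Qd = 793 − 7(Ps − 45) = 1108 - 7Ps. Setting this equal to supply: 1108 - 7Ps = -9 + 2Ps, so Ps = 1117/9.
Buyers pay Pb = 1117/9 − 45 = 712/9; Q' = -9 + 2·(1117/9) = 2153/9.
Buyers' price falls by P* − Pb = 802/9 − 712/9 = 10; sellers' price rises by Ps − P* = 1117/9 − 802/9 = 35.
So consumers capture 10/45 = 2/9 of each unit of subsidy.

Consumer share = 2/9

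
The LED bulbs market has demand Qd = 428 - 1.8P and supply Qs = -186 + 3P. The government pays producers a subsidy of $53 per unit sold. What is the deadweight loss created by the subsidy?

Pre-subsidy: 428 - 1.8P = -186 + 3P gives P* = 1535/12, Q* = 197.75.
With the subsidy, sellers receive Ps = Pb + 53 for each unit, where Pb is the price buyers pay.
Supply in terms of Pb becomes Qs = -186 + 3(Pb + 53) = -27 + 3Pb. Setting this equal to demand: 428 - 1.8Pb = -27 + 3Pb, so Pb = 2275/24.
Sellers receive Ps = 2275/24 + 53 = 3547/24; Q' = 428 − 1.8·(2275/24) = 257.375.
The subsidy expands output by 257.375 − 197.75 = 59.625 past the efficient level; on those units the gap between marginal cost and willingness to pay runs from 0 up to 53.
DWL = ½ × 53 × 59.625 = 1580.0625.

Deadweight loss = $1580.0625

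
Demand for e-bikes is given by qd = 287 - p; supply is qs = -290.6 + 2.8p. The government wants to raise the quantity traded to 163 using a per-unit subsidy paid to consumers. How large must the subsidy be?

At q = 163, invert demand for the buyer price: pb = (287 − 163)/1 = 124; invert supply for the seller price: ps = (163 − (-290.6))/2.8 = 162.
The subsidy must fill the gap: s = ps − pb = 162 − 124 = 38.

Required subsidy s = 38 per unit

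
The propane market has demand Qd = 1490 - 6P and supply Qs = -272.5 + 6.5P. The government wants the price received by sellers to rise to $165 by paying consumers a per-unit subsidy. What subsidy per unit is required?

At a seller price of 165, quantity supplied is -272.5 + 6.5·165 = 800.
Buyers absorb 800 only when they pay Pb with 1490 − 6·Pb = 800, i.e. Pb = 115.
s = Ps − Pb = 165 − 115 = 50.

Required subsidy s = $50 per unit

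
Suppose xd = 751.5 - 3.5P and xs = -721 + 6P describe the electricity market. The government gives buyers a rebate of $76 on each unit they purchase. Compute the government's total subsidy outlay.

Government cost = $28652

Pre-subsidy: 751.5 - 3.5P = -721 + 6P gives P* = 155, x* = 209.
With the rebate, buyers effectively pay Pb = Ps − 76, where Ps is the price sellers receive.
Demand in terms of Ps becomes xd = 751.5 − 3.5(Ps − 76) = 1017.5 - 3.5Ps. Setting this equal to supply: 1017.5 - 3.5Ps = -721 + 6Ps, so Ps = 183.
Buyers pay Pb = 183 − 76 = 107; x' = -721 + 6·183 = 377.
Government outlay = subsidy × quantity = 76 × 377 = 28652.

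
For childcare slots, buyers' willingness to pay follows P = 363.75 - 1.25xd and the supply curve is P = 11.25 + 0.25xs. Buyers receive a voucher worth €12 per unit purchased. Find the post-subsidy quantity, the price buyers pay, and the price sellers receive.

x' = 243; buyers pay €60; sellers receive €72

Pre-subsidy: 363.75 - 1.25x = 11.25 + 0.25x gives x* = 235 and P* = 70.
With the rebate, buyers effectively pay Pb = Ps − 12, where Ps is the price sellers receive.
On the curves, Pb = 363.75 - 1.25x and Ps = 11.25 + 0.25x; the wedge Ps − Pb = 12 gives 11.25 + 0.25x − (363.75 - 1.25x) = 12, so x' = 243.
Then Pb = 363.75 − 1.25·243 = 60 and Ps = 11.25 + 0.25·243 = 72.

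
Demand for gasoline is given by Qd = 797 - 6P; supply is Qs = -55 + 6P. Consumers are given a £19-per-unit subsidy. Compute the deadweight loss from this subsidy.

Pre-subsidy: 797 - 6P = -55 + 6P gives P* = 71, Q* = 371.
With the rebate, buyers effectively pay Pb = Ps − 19, where Ps is the price sellers receive.
Demand in terms of Ps becomes Qd = 797 − 6(Ps − 19) = 911 - 6Ps. Setting this equal to supply: 911 - 6Ps = -55 + 6Ps, so Ps = 80.5.
Buyers pay Pb = 80.5 − 19 = 61.5; Q' = -55 + 6·80.5 = 428.
The subsidy expands output by 428 − 371 = 57 past the efficient level; on those units the gap between marginal cost and willingness to pay runs from 0 up to 19.
DWL = ½ × 19 × 57 = 541.5.

Deadweight loss = £541.5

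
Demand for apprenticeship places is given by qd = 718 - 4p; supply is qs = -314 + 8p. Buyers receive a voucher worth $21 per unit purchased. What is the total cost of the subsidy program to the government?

Pre-subsidy: 718 - 4p = -314 + 8p gives p* = 86, q* = 374.
With the rebate, buyers effectively pay pb = ps − 21, where ps is the price sellers receive.
Demand in terms of ps becomes qd = 718 − 4(ps − 21) = 802 - 4ps. Setting this equal to supply: 802 - 4ps = -314 + 8ps, so ps = 93.
Buyers pay pb = 93 − 21 = 72; q' = -314 + 8·93 = 430.
Government outlay = subsidy × quantity = 21 × 430 = 9030.

Government cost = $9030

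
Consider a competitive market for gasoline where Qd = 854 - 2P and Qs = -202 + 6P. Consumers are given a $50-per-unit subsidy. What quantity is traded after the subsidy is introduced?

Pre-subsidy: 854 - 2P = -202 + 6P gives P* = 132, Q* = 590.
With the rebate, buyers effectively pay Pb = Ps − 50, where Ps is the price sellers receive.
Demand in terms of Ps becomes Qd = 854 − 2(Ps − 50) = 954 - 2Ps. Setting this equal to supply: 954 - 2Ps = -202 + 6Ps, so Ps = 144.5.
Buyers pay Pb = 144.5 − 50 = 94.5; Q' = -202 + 6·144.5 = 665.

Q' = 665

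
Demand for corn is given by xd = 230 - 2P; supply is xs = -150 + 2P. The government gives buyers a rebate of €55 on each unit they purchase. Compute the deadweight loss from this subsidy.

Pre-subsidy: 230 - 2P = -150 + 2P gives P* = 95, x* = 40.
With the rebate, buyers effectively pay Pb = Ps − 55, where Ps is the price sellers receive.
Demand in terms of Ps becomes xd = 230 − 2(Ps − 55) = 340 - 2Ps. Setting this equal to supply: 340 - 2Ps = -150 + 2Ps, so Ps = 122.5.
Buyers pay Pb = 122.5 − 55 = 67.5; x' = -150 + 2·122.5 = 95.
The subsidy expands output by 95 − 40 = 55 past the efficient level; on those units the gap between marginal cost and willingness to pay runs from 0 up to 55.
DWL = ½ × 55 × 55 = 1512.5.

Deadweight loss = €1512.5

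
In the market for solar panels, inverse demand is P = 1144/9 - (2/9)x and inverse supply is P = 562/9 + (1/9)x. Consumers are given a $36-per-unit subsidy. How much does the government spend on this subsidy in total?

Government cost = $10872

Pre-subsidy: 1144/9 - (2/9)x = 562/9 + (1/9)x gives x* = 194 and P* = 84.
With the rebate, buyers effectively pay Pb = Ps − 36, where Ps is the price sellers receive.
On the curves, Pb = 1144/9 - (2/9)x and Ps = 562/9 + (1/9)x; the wedge Ps − Pb = 36 gives 562/9 + (1/9)x − (1144/9 - (2/9)x) = 36, so x' = 302.
Then Pb = 1144/9 − (2/9)·302 = 60 and Ps = 562/9 + (1/9)·302 = 96.
Government outlay = subsidy × quantity = 36 × 302 = 10872.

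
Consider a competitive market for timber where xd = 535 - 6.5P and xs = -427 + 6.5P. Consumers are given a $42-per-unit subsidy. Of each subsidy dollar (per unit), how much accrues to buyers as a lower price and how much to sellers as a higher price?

Pre-subsidy: 535 - 6.5P = -427 + 6.5P gives P* = 74, x* = 54.
With the rebate, buyers effectively pay Pb = Ps − 42, where Ps is the price sellers receive.
Demand in terms of Ps becomes xd = 535 − 6.5(Ps − 42) = 808 - 6.5Ps. Setting this equal to supply: 808 - 6.5Ps = -427 + 6.5Ps, so Ps = 95.
Buyers pay Pb = 95 − 42 = 53; x' = -427 + 6.5·95 = 190.5.
Buyers' price falls by P* − Pb = 74 − 53 = 21; sellers' price rises by Ps − P* = 95 − 74 = 21.

Buyers gain $21 per unit; sellers gain $21 per unit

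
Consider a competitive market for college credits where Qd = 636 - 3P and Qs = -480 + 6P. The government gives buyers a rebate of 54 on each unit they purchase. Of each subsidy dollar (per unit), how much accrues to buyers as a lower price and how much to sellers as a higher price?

Pre-subsidy: 636 - 3P = -480 + 6P gives P* = 124, Q* = 264.
With the rebate, buyers effectively pay Pb = Ps − 54, where Ps is the price sellers receive.
Demand in terms of Ps becomes Qd = 636 − 3(Ps − 54) = 798 - 3Ps. Setting this equal to supply: 798 - 3Ps = -480 + 6Ps, so Ps = 142.
Buyers pay Pb = 142 − 54 = 88; Q' = -480 + 6·142 = 372.
Buyers' price falls by P* − Pb = 124 − 88 = 36; sellers' price rises by Ps − P* = 142 − 124 = 18.

Buyers gain 36 per unit; sellers gain 18 per unit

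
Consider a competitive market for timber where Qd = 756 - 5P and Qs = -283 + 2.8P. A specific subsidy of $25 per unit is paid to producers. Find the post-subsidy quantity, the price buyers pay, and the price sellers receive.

Q' = 1753/13; buyers pay 1615/13; sellers receive 1940/13

Pre-subsidy: 756 - 5P = -283 + 2.8P gives P* = 5195/39, Q* = 3509/39.
With the subsidy, sellers receive Ps = Pb + 25 for each unit, where Pb is the price buyers pay.
Supply in terms of Pb becomes Qs = -283 + 2.8(Pb + 25) = -213 + 2.8Pb. Setting this equal to demand: 756 - 5Pb = -213 + 2.8Pb, so Pb = 1615/13.
Sellers receive Ps = 1615/13 + 25 = 1940/13; Q' = 756 − 5·(1615/13) = 1753/13.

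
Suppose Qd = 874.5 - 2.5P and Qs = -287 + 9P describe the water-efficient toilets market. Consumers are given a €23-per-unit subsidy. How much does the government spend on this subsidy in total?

Pre-subsidy: 874.5 - 2.5P = -287 + 9P gives P* = 101, Q* = 622.
With the rebate, buyers effectively pay Pb = Ps − 23, where Ps is the price sellers receive.
Demand in terms of Ps becomes Qd = 874.5 − 2.5(Ps − 23) = 932 - 2.5Ps. Setting this equal to supply: 932 - 2.5Ps = -287 + 9Ps, so Ps = 106.
Buyers pay Pb = 106 − 23 = 83; Q' = -287 + 9·106 = 667.
Government outlay = subsidy × quantity = 23 × 667 = 15341.

Government cost = €15341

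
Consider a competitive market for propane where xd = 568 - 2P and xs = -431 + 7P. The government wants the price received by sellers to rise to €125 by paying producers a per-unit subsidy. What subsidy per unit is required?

Required subsidy s = €63 per unit

At a seller price of 125, quantity supplied is -431 + 7·125 = 444.
Buyers absorb 444 only when they pay Pb with 568 − 2·Pb = 444, i.e. Pb = 62.
s = Ps − Pb = 125 − 62 = 63.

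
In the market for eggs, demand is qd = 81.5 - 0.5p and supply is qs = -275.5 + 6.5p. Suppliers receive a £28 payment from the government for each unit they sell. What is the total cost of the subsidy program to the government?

Pre-subsidy: 81.5 - 0.5p = -275.5 + 6.5p gives p* = 51, q* = 56.
With the subsidy, sellers receive ps = pb + 28 for each unit, where pb is the price buyers pay.
Supply in terms of pb becomes qs = -275.5 + 6.5(pb + 28) = -93.5 + 6.5pb. Setting this equal to demand: 81.5 - 0.5pb = -93.5 + 6.5pb, so pb = 25.
Sellers receive ps = 25 + 28 = 53; q' = 81.5 − 0.5·25 = 69.
Government outlay = subsidy × quantity = 28 × 69 = 1932.

Government cost = £1932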